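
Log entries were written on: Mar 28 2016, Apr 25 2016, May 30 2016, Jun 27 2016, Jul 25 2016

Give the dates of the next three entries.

These are Mondays with 28, 35, 28, 28-day gaps.
Each is the final Monday of its month — May 30 2016 is past the 28th, so '4th Monday' doesn't fit.
Last Monday of August 2016: Aug 29 2016.
September 2016 ends with Monday Sep 26 2016.
Last Monday of October 2016: Oct 31 2016.

Aug 29 2016, Sep 26 2016, Oct 31 2016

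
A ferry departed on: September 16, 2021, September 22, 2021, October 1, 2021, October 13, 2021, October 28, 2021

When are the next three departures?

Gaps: 6, 9, 12, 15 days — each gap is 3 larger than the previous one.
Next gap: 18 days. October 28, 2021 + 18 days = November 15, 2021.
Next gap: 21 days. November 15, 2021 + 21 days = December 6, 2021.
Next gap: 24 days. December 6, 2021 + 24 days = December 30, 2021.

November 15, 2021; December 6, 2021; December 30, 2021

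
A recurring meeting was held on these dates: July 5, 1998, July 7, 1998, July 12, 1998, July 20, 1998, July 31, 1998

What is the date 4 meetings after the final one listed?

October 13, 1998

The spacing grows by 3 each time: 2, 5, 8, 11 days.
Next gap: 14 days. July 31, 1998 + 14 days = August 14, 1998.
Next gap: 17 days. August 14, 1998 + 17 days = August 31, 1998.
Next gap: 20 days. August 31, 1998 + 20 days = September 20, 1998.
Next gap: 23 days. September 20, 1998 + 23 days = October 13, 1998.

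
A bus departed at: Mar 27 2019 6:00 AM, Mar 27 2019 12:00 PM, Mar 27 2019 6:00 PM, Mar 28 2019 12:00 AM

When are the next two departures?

Mar 28 2019 6:00 AM, Mar 28 2019 12:00 PM

Gaps: 6, 6, 6 hours — each event is 6 hours after the previous one.
Mar 28 2019 12:00 AM + 6 h = Mar 28 2019 6:00 AM.
Mar 28 2019 6:00 AM + 6 h = Mar 28 2019 12:00 PM.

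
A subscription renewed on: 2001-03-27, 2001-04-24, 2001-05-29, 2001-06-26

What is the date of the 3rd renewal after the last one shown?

All Tuesdays; the gaps (28, 35, 28) vary with month length.
This is the last Tuesday of each month.
July 2001 ends with Tuesday 2001-07-31.
August 2001 ends with Tuesday 2001-08-28.
September 2001 ends with Tuesday 2001-09-25.

2001-09-25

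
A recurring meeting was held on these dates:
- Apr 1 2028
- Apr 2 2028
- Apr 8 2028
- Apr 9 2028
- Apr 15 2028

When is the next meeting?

Apr 16 2028

Gaps: 1, 6, 1, 6 days — not constant, but cyclic with period 2.
The events fall on every Saturday and Sunday.
Next Sunday: Apr 16 2028.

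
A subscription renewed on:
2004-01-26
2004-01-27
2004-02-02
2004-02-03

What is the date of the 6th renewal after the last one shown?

Every event lands on a Monday or Tuesday (gaps cycle 1, 6, 1).
So the schedule is: every Monday and Tuesday.
Next Monday: 2004-02-09.
The following Tuesday is 2004-02-10.
Next Monday: 2004-02-16.
The following Tuesday is 2004-02-17.
The following Monday is 2004-02-23.
Next Tuesday: 2004-02-24.

2004-02-24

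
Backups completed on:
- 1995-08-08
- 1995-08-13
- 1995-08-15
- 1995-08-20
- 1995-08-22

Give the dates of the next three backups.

1995-08-27, 1995-08-29, 1995-09-03

Gaps: 5, 2, 5, 2 days — not constant, but cyclic with period 2.
The events fall on every Tuesday and Sunday.
The following Sunday is 1995-08-27.
Next Tuesday: 1995-08-29.
Next Sunday: 1995-09-03.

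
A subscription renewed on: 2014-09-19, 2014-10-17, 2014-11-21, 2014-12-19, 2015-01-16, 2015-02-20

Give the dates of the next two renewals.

All dates are Fridays, 28, 35, 28, 28, 35 days apart.
Specifically, the 3rd Friday of each month.
March 2015 — 3rd Friday is 2015-03-20.
3rd Friday of April 2015: 2015-04-17.

2015-03-20, 2015-04-17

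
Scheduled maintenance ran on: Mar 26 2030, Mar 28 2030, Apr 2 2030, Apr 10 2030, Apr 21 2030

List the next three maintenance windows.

May 5 2030, May 22 2030, Jun 11 2030

Intervals are 2, 5, 8, 11 days — an arithmetic progression with common difference 3.
Next gap: 14 days. Apr 21 2030 + 14 days = May 5 2030.
Next gap: 17 days. May 5 2030 + 17 days = May 22 2030.
Next gap: 20 days. May 22 2030 + 20 days = Jun 11 2030.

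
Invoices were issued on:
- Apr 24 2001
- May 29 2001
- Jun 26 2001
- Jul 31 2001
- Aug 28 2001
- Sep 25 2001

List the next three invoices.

Oct 30 2001, Nov 27 2001, Dec 25 2001

Every date is a Tuesday; gaps 35, 28, 35, 28, 28 days.
Each is the last Tuesday of its month (at least one falls on the 29th or later, ruling out '4th Tuesday').
October 2001 ends with Tuesday Oct 30 2001.
November 2001 ends with Tuesday Nov 27 2001.
Last Tuesday of December 2001: Dec 25 2001.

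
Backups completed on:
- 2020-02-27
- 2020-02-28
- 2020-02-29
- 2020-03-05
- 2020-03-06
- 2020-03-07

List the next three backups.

The gap pattern 1, 1, 5, 1, 1 repeats every 3 events.
These are the Thursdays, Fridays and Saturdays of each week.
Next Thursday: 2020-03-12.
Next Friday: 2020-03-13.
The following Saturday is 2020-03-14.

2020-03-12, 2020-03-13, 2020-03-14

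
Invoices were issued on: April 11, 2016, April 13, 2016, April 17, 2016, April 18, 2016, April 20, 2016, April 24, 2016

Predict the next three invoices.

April 25, 2016; April 27, 2016; May 1, 2016

The gap pattern 2, 4, 1, 2, 4 repeats every 3 events.
These are the Mondays, Wednesdays and Sundays of each week.
Next Monday: April 25, 2016.
The following Wednesday is April 27, 2016.
The following Sunday is May 1, 2016.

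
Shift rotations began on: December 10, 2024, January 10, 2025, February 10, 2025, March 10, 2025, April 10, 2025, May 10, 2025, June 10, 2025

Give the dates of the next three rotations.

July 10, 2025; August 10, 2025; September 10, 2025

The day-of-month is always 10 (31, 31, 28, 31, 30, 31 days between events).
So this recurs on the 10th of each month.
Next: July 2025 → July 10, 2025.
August 2025: August 10, 2025.
September 2025: September 10, 2025.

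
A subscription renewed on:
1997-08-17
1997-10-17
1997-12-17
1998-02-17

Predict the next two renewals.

Gaps: 61, 61, 62 days — not constant. Every event is on the 17th of the month.
Pattern: the 17th of every 2 months.
Next: April 1998 → 1998-04-17.
Next: June 1998 → 1998-06-17.

1998-04-17, 1998-06-17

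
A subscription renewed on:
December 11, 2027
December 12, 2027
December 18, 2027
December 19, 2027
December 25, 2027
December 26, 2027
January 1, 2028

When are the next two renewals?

January 2, 2028; January 8, 2028

The gap pattern 1, 6, 1, 6, 1, 6 repeats every 2 events.
These are the Saturdays and Sundays of each week.
The following Sunday is January 2, 2028.
The following Saturday is January 8, 2028.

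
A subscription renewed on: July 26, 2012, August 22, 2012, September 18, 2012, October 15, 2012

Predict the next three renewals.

November 11, 2012; December 8, 2012; January 4, 2013

Every event comes 27 days after the last (27, 27, 27).
October 15, 2012 + 27 days = November 11, 2012.
November 11, 2012 + 27 days = December 8, 2012.
December 8, 2012 + 27 days = January 4, 2013.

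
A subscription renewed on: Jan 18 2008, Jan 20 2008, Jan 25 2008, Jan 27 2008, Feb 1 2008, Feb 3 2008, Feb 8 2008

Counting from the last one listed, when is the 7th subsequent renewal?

Gaps: 2, 5, 2, 5, 2, 5 days — not constant, but cyclic with period 2.
The events fall on every Friday and Sunday.
Next Sunday: Feb 10 2008.
The following Friday is Feb 15 2008.
The following Sunday is Feb 17 2008.
The following Friday is Feb 22 2008.
Next Sunday: Feb 24 2008.
Next Friday: Feb 29 2008.
The following Sunday is Mar 2 2008.

Mar 2 2008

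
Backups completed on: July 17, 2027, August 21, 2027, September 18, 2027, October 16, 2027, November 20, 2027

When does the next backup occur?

These are Saturdays at 28- or 35-day spacing (35, 28, 28, 35).
The pattern: 3rd Saturday of the month.
3rd Saturday of December 2027: December 18, 2027.

December 18, 2027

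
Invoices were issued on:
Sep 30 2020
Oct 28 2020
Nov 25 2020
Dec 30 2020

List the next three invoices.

All Wednesdays; the gaps (28, 28, 35) vary with month length.
This is the last Wednesday of each month.
January 2021 ends with Wednesday Jan 27 2021.
Last Wednesday of February 2021: Feb 24 2021.
Last Wednesday of March 2021: Mar 31 2021.

Jan 27 2021, Feb 24 2021, Mar 31 2021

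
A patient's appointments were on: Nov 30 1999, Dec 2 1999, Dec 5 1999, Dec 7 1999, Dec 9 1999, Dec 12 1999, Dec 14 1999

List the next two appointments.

Gaps: 2, 3, 2, 2, 3, 2 days — not constant, but cyclic with period 3.
The events fall on every Tuesday, Thursday and Sunday.
Next Thursday: Dec 16 1999.
The following Sunday is Dec 19 1999.

Dec 16 1999, Dec 19 1999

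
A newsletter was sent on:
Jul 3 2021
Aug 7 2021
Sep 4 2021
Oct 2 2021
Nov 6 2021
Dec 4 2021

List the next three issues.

Jan 1 2022, Feb 5 2022, Mar 5 2022

Gaps: 35, 28, 28, 35, 28 days — a mix of 28 and 35. Every date is a Saturday.
Each is the 1st Saturday of its month.
January 2022 — 1st Saturday is Jan 1 2022.
February 2022 — 1st Saturday is Feb 5 2022.
1st Saturday of March 2022: Mar 5 2022.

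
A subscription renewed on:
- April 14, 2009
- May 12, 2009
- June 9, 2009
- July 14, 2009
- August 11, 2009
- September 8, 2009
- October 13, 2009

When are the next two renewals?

November 10, 2009; December 8, 2009

These are Tuesdays at 28- or 35-day spacing (28, 28, 35, 28, 28, 35).
The pattern: 2nd Tuesday of the month.
2nd Tuesday of November 2009: November 10, 2009.
December 2009 — 2nd Tuesday is December 8, 2009.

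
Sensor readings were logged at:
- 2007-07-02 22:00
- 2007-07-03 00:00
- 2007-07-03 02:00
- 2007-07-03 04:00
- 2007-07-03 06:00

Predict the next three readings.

The interval is a steady 2 hours (2, 2, 2, 2).
2007-07-03 06:00 + 2 h = 2007-07-03 08:00.
2007-07-03 08:00 + 2 h = 2007-07-03 10:00.
2007-07-03 10:00 + 2 h = 2007-07-03 12:00.

2007-07-03 08:00, 2007-07-03 10:00, 2007-07-03 12:00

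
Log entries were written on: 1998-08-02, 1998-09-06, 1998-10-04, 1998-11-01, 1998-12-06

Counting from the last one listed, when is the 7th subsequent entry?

1999-07-04

These are Sundays at 28- or 35-day spacing (35, 28, 28, 35).
The pattern: 1st Sunday of the month.
1st Sunday of January 1999: 1999-01-03.
1st Sunday of February 1999: 1999-02-07.
1st Sunday of March 1999: 1999-03-07.
April 1999 — 1st Sunday is 1999-04-04.
May 1999 — 1st Sunday is 1999-05-02.
1st Sunday of June 1999: 1999-06-06.
July 1999 — 1st Sunday is 1999-07-04.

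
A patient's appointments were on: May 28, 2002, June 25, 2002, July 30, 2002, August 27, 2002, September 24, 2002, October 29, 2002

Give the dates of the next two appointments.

November 26, 2002; December 31, 2002

These are Tuesdays with 28, 35, 28, 28, 35-day gaps.
Each is the final Tuesday of its month — July 30, 2002 is past the 28th, so '4th Tuesday' doesn't fit.
Last Tuesday of November 2002: November 26, 2002.
Last Tuesday of December 2002: December 31, 2002.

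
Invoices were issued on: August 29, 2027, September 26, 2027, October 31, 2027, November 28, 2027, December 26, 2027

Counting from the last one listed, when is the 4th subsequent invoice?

All Sundays; the gaps (28, 35, 28, 28) vary with month length.
This is the last Sunday of each month.
January 2028 ends with Sunday January 30, 2028.
Last Sunday of February 2028: February 27, 2028.
March 2028 ends with Sunday March 26, 2028.
April 2028 ends with Sunday April 30, 2028.

April 30, 2028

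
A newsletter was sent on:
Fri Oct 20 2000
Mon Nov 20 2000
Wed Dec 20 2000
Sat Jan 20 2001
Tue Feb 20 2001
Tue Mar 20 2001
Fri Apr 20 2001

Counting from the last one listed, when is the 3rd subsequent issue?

Fri Jul 20 2001

Gaps: 31, 30, 31, 31, 28, 31 days — not constant. Every event is on the 20th of the month.
Pattern: the 20th of each month.
Next: May 2001 → Sun May 20 2001.
Next: June 2001 → Wed Jun 20 2001.
July 2001: Fri Jul 20 2001.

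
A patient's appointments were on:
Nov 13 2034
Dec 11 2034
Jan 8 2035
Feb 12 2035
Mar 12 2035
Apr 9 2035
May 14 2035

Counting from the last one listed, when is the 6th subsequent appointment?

Nov 12 2035

All dates are Mondays, 28, 28, 35, 28, 28, 35 days apart.
Specifically, the 2nd Monday of each month.
2nd Monday of June 2035: Jun 11 2035.
2nd Monday of July 2035: Jul 9 2035.
August 2035 — 2nd Monday is Aug 13 2035.
September 2035 — 2nd Monday is Sep 10 2035.
2nd Monday of October 2035: Oct 8 2035.
November 2035 — 2nd Monday is Nov 12 2035.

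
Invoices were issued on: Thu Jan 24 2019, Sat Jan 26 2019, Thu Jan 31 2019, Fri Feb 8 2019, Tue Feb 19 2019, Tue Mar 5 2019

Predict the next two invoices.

Gaps: 2, 5, 8, 11, 14 days — each gap is 3 larger than the previous one.
Next gap: 17 days. Tue Mar 5 2019 + 17 days = Fri Mar 22 2019.
Next gap: 20 days. Fri Mar 22 2019 + 20 days = Thu Apr 11 2019.

Fri Mar 22 2019, Thu Apr 11 2019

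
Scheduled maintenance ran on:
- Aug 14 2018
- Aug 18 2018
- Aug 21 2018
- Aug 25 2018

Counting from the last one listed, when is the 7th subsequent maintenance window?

Sep 18 2018

Every event lands on a Tuesday or Saturday (gaps cycle 4, 3, 4).
So the schedule is: every Tuesday and Saturday.
Next Tuesday: Aug 28 2018.
Next Saturday: Sep 1 2018.
The following Tuesday is Sep 4 2018.
Next Saturday: Sep 8 2018.
Next Tuesday: Sep 11 2018.
Next Saturday: Sep 15 2018.
The following Tuesday is Sep 18 2018.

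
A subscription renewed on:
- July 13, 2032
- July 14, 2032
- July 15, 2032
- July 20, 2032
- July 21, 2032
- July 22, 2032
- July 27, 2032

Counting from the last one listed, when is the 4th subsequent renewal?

Gaps: 1, 1, 5, 1, 1, 5 days — not constant, but cyclic with period 3.
The events fall on every Tuesday, Wednesday and Thursday.
Next Wednesday: July 28, 2032.
The following Thursday is July 29, 2032.
The following Tuesday is August 3, 2032.
The following Wednesday is August 4, 2032.

August 4, 2032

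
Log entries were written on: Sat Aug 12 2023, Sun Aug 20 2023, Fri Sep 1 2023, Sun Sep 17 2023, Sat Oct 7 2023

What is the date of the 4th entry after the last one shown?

Sun Feb 4 2024

Gaps: 8, 12, 16, 20 days — each gap is 4 larger than the previous one.
Next gap: 24 days. Sat Oct 7 2023 + 24 days = Tue Oct 31 2023.
Next gap: 28 days. Tue Oct 31 2023 + 28 days = Tue Nov 28 2023.
Next gap: 32 days. Tue Nov 28 2023 + 32 days = Sat Dec 30 2023.
Next gap: 36 days. Sat Dec 30 2023 + 36 days = Sun Feb 4 2024.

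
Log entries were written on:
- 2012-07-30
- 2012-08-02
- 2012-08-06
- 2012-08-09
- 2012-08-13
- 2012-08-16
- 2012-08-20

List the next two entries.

The gap pattern 3, 4, 3, 4, 3, 4 repeats every 2 events.
These are the Mondays and Thursdays of each week.
The following Thursday is 2012-08-23.
The following Monday is 2012-08-27.

2012-08-23, 2012-08-27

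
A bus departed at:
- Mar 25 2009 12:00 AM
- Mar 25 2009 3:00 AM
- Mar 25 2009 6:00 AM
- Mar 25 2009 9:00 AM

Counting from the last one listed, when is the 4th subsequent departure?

Mar 25 2009 9:00 PM

Gaps: 3, 3, 3 hours — each event is 3 hours after the previous one.
Mar 25 2009 9:00 AM + 3 h = Mar 25 2009 12:00 PM.
Mar 25 2009 12:00 PM + 3 h = Mar 25 2009 3:00 PM.
Mar 25 2009 3:00 PM + 3 h = Mar 25 2009 6:00 PM.
Mar 25 2009 6:00 PM + 3 h = Mar 25 2009 9:00 PM.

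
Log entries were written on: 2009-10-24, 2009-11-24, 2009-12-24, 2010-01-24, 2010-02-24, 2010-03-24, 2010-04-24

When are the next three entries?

2010-05-24, 2010-06-24, 2010-07-24

The day-of-month is always 24 (31, 30, 31, 31, 28, 31 days between events).
So this recurs on the 24th of each month.
May 2010: 2010-05-24.
June 2010: 2010-06-24.
Next: July 2010 → 2010-07-24.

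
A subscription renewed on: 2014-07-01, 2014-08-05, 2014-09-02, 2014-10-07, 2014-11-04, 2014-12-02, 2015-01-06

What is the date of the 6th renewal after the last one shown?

2015-07-07

These are Tuesdays at 28- or 35-day spacing (35, 28, 35, 28, 28, 35).
The pattern: 1st Tuesday of the month.
1st Tuesday of February 2015: 2015-02-03.
1st Tuesday of March 2015: 2015-03-03.
April 2015 — 1st Tuesday is 2015-04-07.
1st Tuesday of May 2015: 2015-05-05.
1st Tuesday of June 2015: 2015-06-02.
July 2015 — 1st Tuesday is 2015-07-07.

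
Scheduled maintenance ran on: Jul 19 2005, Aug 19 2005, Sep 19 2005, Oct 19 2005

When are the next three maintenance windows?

Nov 19 2005, Dec 19 2005, Jan 19 2006

The day-of-month is always 19 (31, 31, 30 days between events).
So this recurs on the 19th of each month.
November 2005: Nov 19 2005.
December 2005: Dec 19 2005.
Next: January 2006 → Jan 19 2006.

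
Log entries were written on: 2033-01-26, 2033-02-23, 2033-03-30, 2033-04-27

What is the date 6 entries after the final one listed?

2033-10-26

All Wednesdays; the gaps (28, 35, 28) vary with month length.
This is the last Wednesday of each month.
May 2033 ends with Wednesday 2033-05-25.
June 2033 ends with Wednesday 2033-06-29.
July 2033 ends with Wednesday 2033-07-27.
August 2033 ends with Wednesday 2033-08-31.
Last Wednesday of September 2033: 2033-09-28.
October 2033 ends with Wednesday 2033-10-26.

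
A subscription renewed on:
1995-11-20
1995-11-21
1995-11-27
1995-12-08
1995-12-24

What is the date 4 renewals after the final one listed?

Intervals are 1, 6, 11, 16 days — an arithmetic progression with common difference 5.
Next gap: 21 days. 1995-12-24 + 21 days = 1996-01-14.
Next gap: 26 days. 1996-01-14 + 26 days = 1996-02-09.
Next gap: 31 days. 1996-02-09 + 31 days = 1996-03-11.
Next gap: 36 days. 1996-03-11 + 36 days = 1996-04-16.

1996-04-16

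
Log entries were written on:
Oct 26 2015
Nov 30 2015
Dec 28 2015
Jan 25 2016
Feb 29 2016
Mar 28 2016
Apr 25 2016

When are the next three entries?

All Mondays; the gaps (35, 28, 28, 35, 28, 28) vary with month length.
This is the last Monday of each month.
May 2016 ends with Monday May 30 2016.
June 2016 ends with Monday Jun 27 2016.
Last Monday of July 2016: Jul 25 2016.

May 30 2016, Jun 27 2016, Jul 25 2016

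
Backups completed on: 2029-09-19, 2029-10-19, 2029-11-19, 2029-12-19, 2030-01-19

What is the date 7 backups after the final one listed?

2030-08-19

Each date is the 19th; the gaps (30, 31, 30, 31) track the month lengths.
The rule is the 19th of each month.
Next: February 2030 → 2030-02-19.
March 2030: 2030-03-19.
Next: April 2030 → 2030-04-19.
Next: May 2030 → 2030-05-19.
Next: June 2030 → 2030-06-19.
Next: July 2030 → 2030-07-19.
August 2030: 2030-08-19.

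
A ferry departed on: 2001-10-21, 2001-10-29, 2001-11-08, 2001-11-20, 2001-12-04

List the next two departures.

Intervals are 8, 10, 12, 14 days — an arithmetic progression with common difference 2.
Next gap: 16 days. 2001-12-04 + 16 days = 2001-12-20.
Next gap: 18 days. 2001-12-20 + 18 days = 2002-01-07.

2001-12-20, 2002-01-07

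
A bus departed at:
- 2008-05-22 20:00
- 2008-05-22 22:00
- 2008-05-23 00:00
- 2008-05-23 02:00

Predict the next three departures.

Gaps: 2, 2, 2 hours — each event is 2 hours after the previous one.
2008-05-23 02:00 + 2 h = 2008-05-23 04:00.
2008-05-23 04:00 + 2 h = 2008-05-23 06:00.
2008-05-23 06:00 + 2 h = 2008-05-23 08:00.

2008-05-23 04:00, 2008-05-23 06:00, 2008-05-23 08:00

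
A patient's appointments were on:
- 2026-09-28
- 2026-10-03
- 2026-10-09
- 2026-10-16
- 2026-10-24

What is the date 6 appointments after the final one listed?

2027-01-01

Gaps: 5, 6, 7, 8 days — each gap is 1 larger than the previous one.
Next gap: 9 days. 2026-10-24 + 9 days = 2026-11-02.
Next gap: 10 days. 2026-11-02 + 10 days = 2026-11-12.
Next gap: 11 days. 2026-11-12 + 11 days = 2026-11-23.
Next gap: 12 days. 2026-11-23 + 12 days = 2026-12-05.
Next gap: 13 days. 2026-12-05 + 13 days = 2026-12-18.
Next gap: 14 days. 2026-12-18 + 14 days = 2027-01-01.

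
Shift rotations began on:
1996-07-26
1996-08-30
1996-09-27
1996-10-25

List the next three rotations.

1996-11-29, 1996-12-27, 1997-01-31

Every date is a Friday; gaps 35, 28, 28 days.
Each is the last Friday of its month (at least one falls on the 29th or later, ruling out '4th Friday').
Last Friday of November 1996: 1996-11-29.
December 1996 ends with Friday 1996-12-27.
Last Friday of January 1997: 1997-01-31.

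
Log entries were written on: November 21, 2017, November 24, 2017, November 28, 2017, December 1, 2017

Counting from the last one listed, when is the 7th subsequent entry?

Gaps: 3, 4, 3 days — not constant, but cyclic with period 2.
The events fall on every Tuesday and Friday.
Next Tuesday: December 5, 2017.
The following Friday is December 8, 2017.
The following Tuesday is December 12, 2017.
The following Friday is December 15, 2017.
Next Tuesday: December 19, 2017.
Next Friday: December 22, 2017.
Next Tuesday: December 26, 2017.

December 26, 2017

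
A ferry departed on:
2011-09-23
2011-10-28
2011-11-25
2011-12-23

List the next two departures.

Gaps: 35, 28, 28 days — a mix of 28 and 35. Every date is a Friday.
Each is the 4th Friday of its month.
January 2012 — 4th Friday is 2012-01-27.
4th Friday of February 2012: 2012-02-24.

2012-01-27, 2012-02-24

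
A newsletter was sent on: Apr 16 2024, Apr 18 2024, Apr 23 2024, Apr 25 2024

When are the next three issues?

Apr 30 2024, May 2 2024, May 7 2024

The gap pattern 2, 5, 2 repeats every 2 events.
These are the Tuesdays and Thursdays of each week.
The following Tuesday is Apr 30 2024.
The following Thursday is May 2 2024.
Next Tuesday: May 7 2024.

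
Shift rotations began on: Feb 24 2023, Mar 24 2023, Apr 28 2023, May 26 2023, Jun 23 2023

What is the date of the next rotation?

Jul 28 2023

Gaps: 28, 35, 28, 28 days — a mix of 28 and 35. Every date is a Friday.
Each is the 4th Friday of its month.
July 2023 — 4th Friday is Jul 28 2023.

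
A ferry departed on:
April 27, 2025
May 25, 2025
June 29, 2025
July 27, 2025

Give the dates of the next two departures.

August 31, 2025; September 28, 2025

These are Sundays with 28, 35, 28-day gaps.
Each is the final Sunday of its month — June 29, 2025 is past the 28th, so '4th Sunday' doesn't fit.
Last Sunday of August 2025: August 31, 2025.
Last Sunday of September 2025: September 28, 2025.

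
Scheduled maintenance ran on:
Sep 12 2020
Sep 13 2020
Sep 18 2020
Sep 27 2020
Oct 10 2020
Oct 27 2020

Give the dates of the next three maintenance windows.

Nov 17 2020, Dec 12 2020, Jan 10 2021

The spacing grows by 4 each time: 1, 5, 9, 13, 17 days.
Next gap: 21 days. Oct 27 2020 + 21 days = Nov 17 2020.
Next gap: 25 days. Nov 17 2020 + 25 days = Dec 12 2020.
Next gap: 29 days. Dec 12 2020 + 29 days = Jan 10 2021.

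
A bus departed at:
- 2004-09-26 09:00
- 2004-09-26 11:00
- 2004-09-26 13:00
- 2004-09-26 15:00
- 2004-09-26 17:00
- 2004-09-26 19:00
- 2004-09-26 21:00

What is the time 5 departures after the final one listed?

2004-09-27 07:00

Spacing: 2, 2, 2, 2, 2, 2 h — constant 2 h.
2004-09-26 21:00 + 2 h = 2004-09-26 23:00.
2004-09-26 23:00 + 2 h = 2004-09-27 01:00.
2004-09-27 01:00 + 2 h = 2004-09-27 03:00.
2004-09-27 03:00 + 2 h = 2004-09-27 05:00.
2004-09-27 05:00 + 2 h = 2004-09-27 07:00.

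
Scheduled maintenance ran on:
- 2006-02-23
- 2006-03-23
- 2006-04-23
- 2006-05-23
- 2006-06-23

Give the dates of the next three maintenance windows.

Gaps: 28, 31, 30, 31 days — not constant. Every event is on the 23rd of the month.
Pattern: the 23rd of each month.
July 2006: 2006-07-23.
August 2006: 2006-08-23.
September 2006: 2006-09-23.

2006-07-23, 2006-08-23, 2006-09-23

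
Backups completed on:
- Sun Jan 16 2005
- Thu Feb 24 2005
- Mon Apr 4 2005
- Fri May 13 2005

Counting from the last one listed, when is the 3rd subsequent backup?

Wed Sep 7 2005

Every event comes 39 days after the last (39, 39, 39).
Fri May 13 2005 + 39 days = Tue Jun 21 2005.
Tue Jun 21 2005 + 39 days = Sat Jul 30 2005.
Sat Jul 30 2005 + 39 days = Wed Sep 7 2005.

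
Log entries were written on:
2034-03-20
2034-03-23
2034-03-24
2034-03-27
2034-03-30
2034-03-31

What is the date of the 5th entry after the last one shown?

Gaps: 3, 1, 3, 3, 1 days — not constant, but cyclic with period 3.
The events fall on every Monday, Thursday and Friday.
The following Monday is 2034-04-03.
The following Thursday is 2034-04-06.
Next Friday: 2034-04-07.
The following Monday is 2034-04-10.
The following Thursday is 2034-04-13.

2034-04-13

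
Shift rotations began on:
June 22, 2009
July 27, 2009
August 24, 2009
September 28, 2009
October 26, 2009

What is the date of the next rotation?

All dates are Mondays, 35, 28, 35, 28 days apart.
Specifically, the 4th Monday of each month.
4th Monday of November 2009: November 23, 2009.

November 23, 2009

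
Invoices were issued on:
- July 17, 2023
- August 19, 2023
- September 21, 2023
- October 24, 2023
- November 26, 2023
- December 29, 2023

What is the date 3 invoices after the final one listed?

Every event comes 33 days after the last (33, 33, 33, 33, 33).
December 29, 2023 + 33 days = January 31, 2024.
January 31, 2024 + 33 days = March 4, 2024.
March 4, 2024 + 33 days = April 6, 2024.

April 6, 2024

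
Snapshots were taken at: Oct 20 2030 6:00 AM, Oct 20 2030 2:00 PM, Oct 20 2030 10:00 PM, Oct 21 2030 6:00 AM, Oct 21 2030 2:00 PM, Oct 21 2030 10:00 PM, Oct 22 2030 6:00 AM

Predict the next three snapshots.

Oct 22 2030 2:00 PM, Oct 22 2030 10:00 PM, Oct 23 2030 6:00 AM

The interval is a steady 8 hours (8, 8, 8, 8, 8, 8).
Oct 22 2030 6:00 AM + 8 h = Oct 22 2030 2:00 PM.
Oct 22 2030 2:00 PM + 8 h = Oct 22 2030 10:00 PM.
Oct 22 2030 10:00 PM + 8 h = Oct 23 2030 6:00 AM.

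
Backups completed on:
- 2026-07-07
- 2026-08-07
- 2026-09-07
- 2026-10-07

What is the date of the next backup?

Gaps: 31, 31, 30 days — not constant. Every event is on the 7th of the month.
Pattern: the 7th of each month.
Next: November 2026 → 2026-11-07.

2026-11-07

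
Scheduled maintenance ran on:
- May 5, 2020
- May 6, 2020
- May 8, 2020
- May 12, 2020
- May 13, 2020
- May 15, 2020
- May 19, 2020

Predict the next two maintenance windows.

Every event lands on a Tuesday or Wednesday or Friday (gaps cycle 1, 2, 4, 1, 2, 4).
So the schedule is: every Tuesday, Wednesday and Friday.
Next Wednesday: May 20, 2020.
The following Friday is May 22, 2020.

May 20, 2020; May 22, 2020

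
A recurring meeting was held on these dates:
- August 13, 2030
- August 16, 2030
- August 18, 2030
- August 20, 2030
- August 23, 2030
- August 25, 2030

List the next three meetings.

The gap pattern 3, 2, 2, 3, 2 repeats every 3 events.
These are the Tuesdays, Fridays and Sundays of each week.
Next Tuesday: August 27, 2030.
Next Friday: August 30, 2030.
The following Sunday is September 1, 2030.

August 27, 2030; August 30, 2030; September 1, 2030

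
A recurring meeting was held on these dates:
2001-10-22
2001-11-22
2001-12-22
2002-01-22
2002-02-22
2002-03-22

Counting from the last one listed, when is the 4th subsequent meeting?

Each date is the 22nd; the gaps (31, 30, 31, 31, 28) track the month lengths.
The rule is the 22nd of each month.
Next: April 2002 → 2002-04-22.
May 2002: 2002-05-22.
Next: June 2002 → 2002-06-22.
July 2002: 2002-07-22.

2002-07-22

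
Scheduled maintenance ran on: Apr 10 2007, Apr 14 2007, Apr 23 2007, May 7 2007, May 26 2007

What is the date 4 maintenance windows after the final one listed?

Sep 29 2007

Intervals are 4, 9, 14, 19 days — an arithmetic progression with common difference 5.
Next gap: 24 days. May 26 2007 + 24 days = Jun 19 2007.
Next gap: 29 days. Jun 19 2007 + 29 days = Jul 18 2007.
Next gap: 34 days. Jul 18 2007 + 34 days = Aug 21 2007.
Next gap: 39 days. Aug 21 2007 + 39 days = Sep 29 2007.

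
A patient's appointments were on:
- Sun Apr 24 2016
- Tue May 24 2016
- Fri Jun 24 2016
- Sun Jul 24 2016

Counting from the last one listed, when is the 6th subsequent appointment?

Tue Jan 24 2017

Gaps: 30, 31, 30 days — not constant. Every event is on the 24th of the month.
Pattern: the 24th of each month.
Next: August 2016 → Wed Aug 24 2016.
Next: September 2016 → Sat Sep 24 2016.
Next: October 2016 → Mon Oct 24 2016.
November 2016: Thu Nov 24 2016.
Next: December 2016 → Sat Dec 24 2016.
January 2017: Tue Jan 24 2017.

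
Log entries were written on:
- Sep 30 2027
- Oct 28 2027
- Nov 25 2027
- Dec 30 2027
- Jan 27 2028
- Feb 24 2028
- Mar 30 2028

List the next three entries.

All Thursdays; the gaps (28, 28, 35, 28, 28, 35) vary with month length.
This is the last Thursday of each month.
April 2028 ends with Thursday Apr 27 2028.
Last Thursday of May 2028: May 25 2028.
Last Thursday of June 2028: Jun 29 2028.

Apr 27 2028, May 25 2028, Jun 29 2028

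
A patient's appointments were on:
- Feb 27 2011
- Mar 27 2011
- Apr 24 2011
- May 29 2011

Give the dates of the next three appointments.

All Sundays; the gaps (28, 28, 35) vary with month length.
This is the last Sunday of each month.
Last Sunday of June 2011: Jun 26 2011.
July 2011 ends with Sunday Jul 31 2011.
August 2011 ends with Sunday Aug 28 2011.

Jun 26 2011, Jul 31 2011, Aug 28 2011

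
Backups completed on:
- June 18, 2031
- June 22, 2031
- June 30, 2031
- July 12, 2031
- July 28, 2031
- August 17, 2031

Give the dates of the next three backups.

The spacing grows by 4 each time: 4, 8, 12, 16, 20 days.
Next gap: 24 days. August 17, 2031 + 24 days = September 10, 2031.
Next gap: 28 days. September 10, 2031 + 28 days = October 8, 2031.
Next gap: 32 days. October 8, 2031 + 32 days = November 9, 2031.

September 10, 2031; October 8, 2031; November 9, 2031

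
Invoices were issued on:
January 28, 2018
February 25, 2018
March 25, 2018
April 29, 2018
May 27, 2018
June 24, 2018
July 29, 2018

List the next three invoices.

August 26, 2018; September 30, 2018; October 28, 2018

Every date is a Sunday; gaps 28, 28, 35, 28, 28, 35 days.
Each is the last Sunday of its month (at least one falls on the 29th or later, ruling out '4th Sunday').
August 2018 ends with Sunday August 26, 2018.
September 2018 ends with Sunday September 30, 2018.
Last Sunday of October 2018: October 28, 2018.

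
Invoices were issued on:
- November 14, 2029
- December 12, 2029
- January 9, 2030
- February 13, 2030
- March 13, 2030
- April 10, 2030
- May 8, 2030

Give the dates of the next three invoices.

All dates are Wednesdays, 28, 28, 35, 28, 28, 28 days apart.
Specifically, the 2nd Wednesday of each month.
2nd Wednesday of June 2030: June 12, 2030.
2nd Wednesday of July 2030: July 10, 2030.
August 2030 — 2nd Wednesday is August 14, 2030.

June 12, 2030; July 10, 2030; August 14, 2030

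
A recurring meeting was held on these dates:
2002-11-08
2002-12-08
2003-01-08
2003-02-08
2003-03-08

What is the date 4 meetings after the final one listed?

The day-of-month is always 8 (30, 31, 31, 28 days between events).
So this recurs on the 8th of each month.
Next: April 2003 → 2003-04-08.
May 2003: 2003-05-08.
Next: June 2003 → 2003-06-08.
July 2003: 2003-07-08.

2003-07-08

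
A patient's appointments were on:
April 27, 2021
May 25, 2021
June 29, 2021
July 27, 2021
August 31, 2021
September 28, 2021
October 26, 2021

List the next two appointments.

November 30, 2021; December 28, 2021

Every date is a Tuesday; gaps 28, 35, 28, 35, 28, 28 days.
Each is the last Tuesday of its month (at least one falls on the 29th or later, ruling out '4th Tuesday').
November 2021 ends with Tuesday November 30, 2021.
December 2021 ends with Tuesday December 28, 2021.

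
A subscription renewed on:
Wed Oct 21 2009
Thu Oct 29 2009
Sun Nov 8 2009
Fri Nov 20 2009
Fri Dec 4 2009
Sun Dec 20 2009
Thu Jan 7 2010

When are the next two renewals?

Wed Jan 27 2010, Thu Feb 18 2010

Intervals are 8, 10, 12, 14, 16, 18 days — an arithmetic progression with common difference 2.
Next gap: 20 days. Thu Jan 7 2010 + 20 days = Wed Jan 27 2010.
Next gap: 22 days. Wed Jan 27 2010 + 22 days = Thu Feb 18 2010.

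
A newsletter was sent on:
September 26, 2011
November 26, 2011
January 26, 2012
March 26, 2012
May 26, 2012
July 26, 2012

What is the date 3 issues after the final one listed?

January 26, 2013

Each date is the 26th; the gaps (61, 61, 60, 61, 61) track the month lengths.
The rule is the 26th of every 2 months.
Next: September 2012 → September 26, 2012.
November 2012: November 26, 2012.
Next: January 2013 → January 26, 2013.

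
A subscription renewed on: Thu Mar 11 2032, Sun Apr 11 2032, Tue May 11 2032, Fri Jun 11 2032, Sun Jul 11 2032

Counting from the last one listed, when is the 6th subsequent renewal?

The day-of-month is always 11 (31, 30, 31, 30 days between events).
So this recurs on the 11th of each month.
August 2032: Wed Aug 11 2032.
September 2032: Sat Sep 11 2032.
October 2032: Mon Oct 11 2032.
Next: November 2032 → Thu Nov 11 2032.
December 2032: Sat Dec 11 2032.
January 2033: Tue Jan 11 2033.

Tue Jan 11 2033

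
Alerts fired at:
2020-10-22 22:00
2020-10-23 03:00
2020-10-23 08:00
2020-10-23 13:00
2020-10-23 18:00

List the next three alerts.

The interval is a steady 5 hours (5, 5, 5, 5).
2020-10-23 18:00 + 5 h = 2020-10-23 23:00.
2020-10-23 23:00 + 5 h = 2020-10-24 04:00.
2020-10-24 04:00 + 5 h = 2020-10-24 09:00.

2020-10-23 23:00, 2020-10-24 04:00, 2020-10-24 09:00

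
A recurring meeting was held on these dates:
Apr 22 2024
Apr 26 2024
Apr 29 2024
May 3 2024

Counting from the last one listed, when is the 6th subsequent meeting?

Gaps: 4, 3, 4 days — not constant, but cyclic with period 2.
The events fall on every Monday and Friday.
The following Monday is May 6 2024.
The following Friday is May 10 2024.
Next Monday: May 13 2024.
The following Friday is May 17 2024.
Next Monday: May 20 2024.
The following Friday is May 24 2024.

May 24 2024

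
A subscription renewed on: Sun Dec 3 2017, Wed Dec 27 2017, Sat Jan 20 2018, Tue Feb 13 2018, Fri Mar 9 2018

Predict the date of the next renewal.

Mon Apr 2 2018

The spacing is 24, 24, 24, 24 days — always 24 days.
Fri Mar 9 2018 + 24 days = Mon Apr 2 2018.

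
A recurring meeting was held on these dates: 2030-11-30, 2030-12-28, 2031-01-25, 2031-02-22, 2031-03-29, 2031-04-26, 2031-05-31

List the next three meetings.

2031-06-28, 2031-07-26, 2031-08-30

All Saturdays; the gaps (28, 28, 28, 35, 28, 35) vary with month length.
This is the last Saturday of each month.
Last Saturday of June 2031: 2031-06-28.
July 2031 ends with Saturday 2031-07-26.
August 2031 ends with Saturday 2031-08-30.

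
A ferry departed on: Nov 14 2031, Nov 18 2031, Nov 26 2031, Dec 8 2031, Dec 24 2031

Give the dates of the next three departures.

Gaps: 4, 8, 12, 16 days — each gap is 4 larger than the previous one.
Next gap: 20 days. Dec 24 2031 + 20 days = Jan 13 2032.
Next gap: 24 days. Jan 13 2032 + 24 days = Feb 6 2032.
Next gap: 28 days. Feb 6 2032 + 28 days = Mar 5 2032.

Jan 13 2032, Feb 6 2032, Mar 5 2032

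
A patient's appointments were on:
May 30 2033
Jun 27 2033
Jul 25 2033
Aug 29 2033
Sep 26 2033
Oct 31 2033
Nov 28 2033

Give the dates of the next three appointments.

All Mondays; the gaps (28, 28, 35, 28, 35, 28) vary with month length.
This is the last Monday of each month.
Last Monday of December 2033: Dec 26 2033.
January 2034 ends with Monday Jan 30 2034.
Last Monday of February 2034: Feb 27 2034.

Dec 26 2033, Jan 30 2034, Feb 27 2034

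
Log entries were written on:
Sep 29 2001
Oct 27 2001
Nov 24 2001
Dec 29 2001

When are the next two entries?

Every date is a Saturday; gaps 28, 28, 35 days.
Each is the last Saturday of its month (at least one falls on the 29th or later, ruling out '4th Saturday').
January 2002 ends with Saturday Jan 26 2002.
February 2002 ends with Saturday Feb 23 2002.

Jan 26 2002, Feb 23 2002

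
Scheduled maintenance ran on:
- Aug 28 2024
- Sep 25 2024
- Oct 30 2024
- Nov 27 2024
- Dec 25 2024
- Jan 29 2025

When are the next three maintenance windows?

Feb 26 2025, Mar 26 2025, Apr 30 2025

Every date is a Wednesday; gaps 28, 35, 28, 28, 35 days.
Each is the last Wednesday of its month (at least one falls on the 29th or later, ruling out '4th Wednesday').
Last Wednesday of February 2025: Feb 26 2025.
March 2025 ends with Wednesday Mar 26 2025.
April 2025 ends with Wednesday Apr 30 2025.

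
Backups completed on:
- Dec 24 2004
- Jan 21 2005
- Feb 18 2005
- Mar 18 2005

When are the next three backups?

Apr 15 2005, May 13 2005, Jun 10 2005

Every event comes 28 days after the last (28, 28, 28).
Mar 18 2005 + 28 days = Apr 15 2005.
Apr 15 2005 + 28 days = May 13 2005.
May 13 2005 + 28 days = Jun 10 2005.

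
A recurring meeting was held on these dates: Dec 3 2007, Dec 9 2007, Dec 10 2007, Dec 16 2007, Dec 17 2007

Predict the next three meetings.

Gaps: 6, 1, 6, 1 days — not constant, but cyclic with period 2.
The events fall on every Monday and Sunday.
The following Sunday is Dec 23 2007.
Next Monday: Dec 24 2007.
The following Sunday is Dec 30 2007.

Dec 23 2007, Dec 24 2007, Dec 30 2007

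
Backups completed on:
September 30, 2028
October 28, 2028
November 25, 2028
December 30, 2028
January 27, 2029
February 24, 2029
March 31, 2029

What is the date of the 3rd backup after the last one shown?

June 30, 2029

All Saturdays; the gaps (28, 28, 35, 28, 28, 35) vary with month length.
This is the last Saturday of each month.
April 2029 ends with Saturday April 28, 2029.
Last Saturday of May 2029: May 26, 2029.
Last Saturday of June 2029: June 30, 2029.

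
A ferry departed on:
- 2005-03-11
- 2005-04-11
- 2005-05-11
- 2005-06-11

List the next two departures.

Gaps: 31, 30, 31 days — not constant. Every event is on the 11th of the month.
Pattern: the 11th of each month.
Next: July 2005 → 2005-07-11.
August 2005: 2005-08-11.

2005-07-11, 2005-08-11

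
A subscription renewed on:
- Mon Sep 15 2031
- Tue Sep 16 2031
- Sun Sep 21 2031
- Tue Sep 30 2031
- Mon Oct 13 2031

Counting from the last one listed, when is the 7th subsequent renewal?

Mon May 3 2032

The spacing grows by 4 each time: 1, 5, 9, 13 days.
Next gap: 17 days. Mon Oct 13 2031 + 17 days = Thu Oct 30 2031.
Next gap: 21 days. Thu Oct 30 2031 + 21 days = Thu Nov 20 2031.
Next gap: 25 days. Thu Nov 20 2031 + 25 days = Mon Dec 15 2031.
Next gap: 29 days. Mon Dec 15 2031 + 29 days = Tue Jan 13 2032.
Next gap: 33 days. Tue Jan 13 2032 + 33 days = Sun Feb 15 2032.
Next gap: 37 days. Sun Feb 15 2032 + 37 days = Tue Mar 23 2032.
Next gap: 41 days. Tue Mar 23 2032 + 41 days = Mon May 3 2032.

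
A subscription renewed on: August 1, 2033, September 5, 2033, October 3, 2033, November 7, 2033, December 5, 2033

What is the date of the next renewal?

January 2, 2034

All dates are Mondays, 35, 28, 35, 28 days apart.
Specifically, the 1st Monday of each month.
January 2034 — 1st Monday is January 2, 2034.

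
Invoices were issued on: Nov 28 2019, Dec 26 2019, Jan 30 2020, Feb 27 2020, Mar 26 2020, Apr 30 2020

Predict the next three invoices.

These are Thursdays with 28, 35, 28, 28, 35-day gaps.
Each is the final Thursday of its month — Jan 30 2020 is past the 28th, so '4th Thursday' doesn't fit.
Last Thursday of May 2020: May 28 2020.
June 2020 ends with Thursday Jun 25 2020.
Last Thursday of July 2020: Jul 30 2020.

May 28 2020, Jun 25 2020, Jul 30 2020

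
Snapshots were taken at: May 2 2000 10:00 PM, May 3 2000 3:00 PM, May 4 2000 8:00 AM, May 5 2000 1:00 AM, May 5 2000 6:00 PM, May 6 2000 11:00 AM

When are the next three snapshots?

May 7 2000 4:00 AM, May 7 2000 9:00 PM, May 8 2000 2:00 PM

The interval is a steady 17 hours (17, 17, 17, 17, 17).
May 6 2000 11:00 AM + 17 h = May 7 2000 4:00 AM.
May 7 2000 4:00 AM + 17 h = May 7 2000 9:00 PM.
May 7 2000 9:00 PM + 17 h = May 8 2000 2:00 PM.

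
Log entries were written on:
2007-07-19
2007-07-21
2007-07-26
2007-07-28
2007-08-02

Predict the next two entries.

2007-08-04, 2007-08-09

The gap pattern 2, 5, 2, 5 repeats every 2 events.
These are the Thursdays and Saturdays of each week.
The following Saturday is 2007-08-04.
The following Thursday is 2007-08-09.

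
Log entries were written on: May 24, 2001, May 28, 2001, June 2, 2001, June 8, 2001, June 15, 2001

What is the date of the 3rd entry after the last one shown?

Gaps: 4, 5, 6, 7 days — each gap is 1 larger than the previous one.
Next gap: 8 days. June 15, 2001 + 8 days = June 23, 2001.
Next gap: 9 days. June 23, 2001 + 9 days = July 2, 2001.
Next gap: 10 days. July 2, 2001 + 10 days = July 12, 2001.

July 12, 2001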